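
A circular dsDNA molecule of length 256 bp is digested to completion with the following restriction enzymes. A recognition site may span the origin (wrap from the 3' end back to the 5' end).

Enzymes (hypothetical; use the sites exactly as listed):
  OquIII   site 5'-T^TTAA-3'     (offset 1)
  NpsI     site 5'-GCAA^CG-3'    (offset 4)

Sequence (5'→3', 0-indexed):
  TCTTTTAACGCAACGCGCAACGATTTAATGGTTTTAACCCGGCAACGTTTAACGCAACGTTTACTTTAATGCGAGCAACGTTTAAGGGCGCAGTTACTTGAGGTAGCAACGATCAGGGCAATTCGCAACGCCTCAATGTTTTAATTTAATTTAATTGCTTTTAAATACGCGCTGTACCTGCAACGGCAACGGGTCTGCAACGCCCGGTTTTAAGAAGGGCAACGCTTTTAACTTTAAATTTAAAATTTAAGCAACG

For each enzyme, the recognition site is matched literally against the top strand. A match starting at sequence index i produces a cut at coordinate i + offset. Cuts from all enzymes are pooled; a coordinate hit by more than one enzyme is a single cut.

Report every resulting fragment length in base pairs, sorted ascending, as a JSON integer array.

Scan for sites:
  OquIII TTTAA/1: at [3, 23, 32, 47, 64, 80, 139, 144, 149, 159, 208, 226, 232, 238, 245] ⇒ [4, 24, 33, 48, 65, 81, 140, 145, 150, 160, 209, 227, 233, 239, 246]
  NpsI GCAACG/4: at [9, 16, 41, 53, 74, 105, 124, 179, 185, 196, 218, 250] ⇒ [13, 20, 45, 57, 78, 109, 128, 183, 189, 200, 222, 254]

All cut coordinates (distinct, sorted): [4, 13, 20, 24, 33, 45, 48, 57, 65, 78, 81, 109, 128, 140, 145, 150, 160, 183, 189, 200, 209, 222, 227, 233, 239, 246, 254]

Fragments:
  4→13: 9 bp
  13→20: 7 bp
  20→24: 4 bp
  24→33: 9 bp
  33→45: 12 bp
  45→48: 3 bp
  48→57: 9 bp
  57→65: 8 bp
  65→78: 13 bp
  78→81: 3 bp
  81→109: 28 bp
  109→128: 19 bp
  128→140: 12 bp
  140→145: 5 bp
  145→150: 5 bp
  150→160: 10 bp
  160→183: 23 bp
  183→189: 6 bp
  189→200: 11 bp
  200→209: 9 bp
  209→222: 13 bp
  222→227: 5 bp
  227→233: 6 bp
  233→239: 6 bp
  239→246: 7 bp
  246→254: 8 bp
  254→4 (wrap): 256-254+4 = 6 bp

[3,3,4,5,5,5,6,6,6,6,7,7,8,8,9,9,9,9,10,11,12,12,13,13,19,23,28]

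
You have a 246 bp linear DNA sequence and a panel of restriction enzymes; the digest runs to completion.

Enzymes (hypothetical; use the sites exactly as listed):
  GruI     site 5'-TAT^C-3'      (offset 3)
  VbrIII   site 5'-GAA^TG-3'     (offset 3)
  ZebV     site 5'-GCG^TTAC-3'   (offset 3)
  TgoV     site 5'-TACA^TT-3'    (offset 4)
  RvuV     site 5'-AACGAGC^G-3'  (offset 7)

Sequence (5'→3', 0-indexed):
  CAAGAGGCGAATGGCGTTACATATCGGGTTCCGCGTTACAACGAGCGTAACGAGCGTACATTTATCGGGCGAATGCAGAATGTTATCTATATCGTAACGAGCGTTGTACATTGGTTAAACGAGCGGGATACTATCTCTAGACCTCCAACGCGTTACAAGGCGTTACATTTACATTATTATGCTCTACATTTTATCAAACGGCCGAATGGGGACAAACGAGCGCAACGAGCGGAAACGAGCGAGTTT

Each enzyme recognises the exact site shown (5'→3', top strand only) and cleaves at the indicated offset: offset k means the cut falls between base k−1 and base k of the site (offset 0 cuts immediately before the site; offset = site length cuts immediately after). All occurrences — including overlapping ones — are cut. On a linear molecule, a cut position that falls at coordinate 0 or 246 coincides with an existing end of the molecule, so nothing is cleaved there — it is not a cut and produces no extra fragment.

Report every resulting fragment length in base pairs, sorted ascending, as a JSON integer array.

[5,5,5,5,6,6,6,6,6,7,8,8,8,9,9,10,10,10,10,11,11,11,12,14,15,15,18]

Site scan:
  GruI TATC/3: at [21, 62, 83, 89, 131, 191] ⇒ [24, 65, 86, 92, 134, 194]
  VbrIII GAATG/3: at [8, 70, 77, 203] ⇒ [11, 73, 80, 206]
  ZebV GCGTTAC/3: at [13, 32, 149, 159] ⇒ [16, 35, 152, 162]
  TgoV TACATT/4: at [56, 106, 163, 169, 184] ⇒ [60, 110, 167, 173, 188]
  RvuV AACGAGCG/7: at [39, 48, 95, 117, 214, 223, 233] ⇒ [46, 55, 102, 124, 221, 230, 240]

Pooled cuts: [11, 16, 24, 35, 46, 55, 60, 65, 73, 80, 86, 92, 102, 110, 124, 134, 152, 162, 167, 173, 188, 194, 206, 221, 230, 240]

Fragments:
  [0,11): 11 bp
  [11,16): 5 bp
  [16,24): 8 bp
  [24,35): 11 bp
  [35,46): 11 bp
  [46,55): 9 bp
  [55,60): 5 bp
  [60,65): 5 bp
  [65,73): 8 bp
  [73,80): 7 bp
  [80,86): 6 bp
  [86,92): 6 bp
  [92,102): 10 bp
  [102,110): 8 bp
  [110,124): 14 bp
  [124,134): 10 bp
  [134,152): 18 bp
  [152,162): 10 bp
  [162,167): 5 bp
  [167,173): 6 bp
  [173,188): 15 bp
  [188,194): 6 bp
  [194,206): 12 bp
  [206,221): 15 bp
  [221,230): 9 bp
  [230,240): 10 bp
  [240,246): 6 bp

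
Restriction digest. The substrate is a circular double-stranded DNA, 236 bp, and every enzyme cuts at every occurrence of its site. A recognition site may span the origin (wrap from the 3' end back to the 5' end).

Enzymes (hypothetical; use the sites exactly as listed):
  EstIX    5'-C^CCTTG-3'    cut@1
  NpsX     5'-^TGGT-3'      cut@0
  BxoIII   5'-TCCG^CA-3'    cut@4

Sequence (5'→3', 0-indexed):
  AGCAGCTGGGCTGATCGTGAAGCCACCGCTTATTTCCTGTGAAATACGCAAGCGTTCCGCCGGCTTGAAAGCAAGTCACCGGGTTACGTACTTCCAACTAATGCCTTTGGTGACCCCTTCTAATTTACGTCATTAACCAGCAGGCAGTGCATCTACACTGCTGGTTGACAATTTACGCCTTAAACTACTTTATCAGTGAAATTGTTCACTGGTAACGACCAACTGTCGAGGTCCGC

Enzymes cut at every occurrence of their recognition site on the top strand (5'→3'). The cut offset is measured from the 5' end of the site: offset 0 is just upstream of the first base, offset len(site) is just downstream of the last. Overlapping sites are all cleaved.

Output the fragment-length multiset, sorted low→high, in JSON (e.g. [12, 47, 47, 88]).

Per-enzyme occurrences:
  EstIX (CCCTTG, off=1): no sites
  NpsX TGGT/0: at [107, 161, 209] ⇒ [107, 161, 209]
  BxoIII TCCGCA/4: at [231] ⇒ [235]

All cut coordinates (distinct, sorted): [107, 161, 209, 235]

Fragment lengths:
  107→161: 54 bp
  161→209: 48 bp
  209→235: 26 bp
  235→107 (wrap): 236-235+107 = 108 bp

[26,48,54,108]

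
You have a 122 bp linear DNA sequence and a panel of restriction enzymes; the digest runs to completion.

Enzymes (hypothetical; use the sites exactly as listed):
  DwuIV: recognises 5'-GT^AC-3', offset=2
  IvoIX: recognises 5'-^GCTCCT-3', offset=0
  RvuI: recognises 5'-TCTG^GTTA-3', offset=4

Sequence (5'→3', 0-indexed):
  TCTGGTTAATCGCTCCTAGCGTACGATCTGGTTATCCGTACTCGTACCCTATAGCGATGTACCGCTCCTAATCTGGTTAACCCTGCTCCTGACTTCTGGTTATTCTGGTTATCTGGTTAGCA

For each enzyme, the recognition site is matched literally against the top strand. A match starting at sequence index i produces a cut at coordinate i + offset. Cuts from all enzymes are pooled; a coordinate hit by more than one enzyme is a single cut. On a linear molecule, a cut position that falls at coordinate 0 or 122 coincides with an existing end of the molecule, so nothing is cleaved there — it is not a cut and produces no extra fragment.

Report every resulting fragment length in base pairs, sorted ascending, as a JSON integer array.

[3,4,6,7,7,8,8,9,9,9,11,12,14,15]

Scan for sites:
  DwuIV GTAC/2: at [20, 37, 43, 58] ⇒ [22, 39, 45, 60]
  IvoIX GCTCCT/0: at [11, 63, 84] ⇒ [11, 63, 84]
  RvuI TCTGGTTA/4: at [0, 26, 71, 94, 103, 111] ⇒ [4, 30, 75, 98, 107, 115]

All cut coordinates (distinct, sorted): [4, 11, 22, 30, 39, 45, 60, 63, 75, 84, 98, 107, 115]

Fragment lengths:
  [0,4): 4 bp
  [4,11): 7 bp
  [11,22): 11 bp
  [22,30): 8 bp
  [30,39): 9 bp
  [39,45): 6 bp
  [45,60): 15 bp
  [60,63): 3 bp
  [63,75): 12 bp
  [75,84): 9 bp
  [84,98): 14 bp
  [98,107): 9 bp
  [107,115): 8 bp
  [115,122): 7 bp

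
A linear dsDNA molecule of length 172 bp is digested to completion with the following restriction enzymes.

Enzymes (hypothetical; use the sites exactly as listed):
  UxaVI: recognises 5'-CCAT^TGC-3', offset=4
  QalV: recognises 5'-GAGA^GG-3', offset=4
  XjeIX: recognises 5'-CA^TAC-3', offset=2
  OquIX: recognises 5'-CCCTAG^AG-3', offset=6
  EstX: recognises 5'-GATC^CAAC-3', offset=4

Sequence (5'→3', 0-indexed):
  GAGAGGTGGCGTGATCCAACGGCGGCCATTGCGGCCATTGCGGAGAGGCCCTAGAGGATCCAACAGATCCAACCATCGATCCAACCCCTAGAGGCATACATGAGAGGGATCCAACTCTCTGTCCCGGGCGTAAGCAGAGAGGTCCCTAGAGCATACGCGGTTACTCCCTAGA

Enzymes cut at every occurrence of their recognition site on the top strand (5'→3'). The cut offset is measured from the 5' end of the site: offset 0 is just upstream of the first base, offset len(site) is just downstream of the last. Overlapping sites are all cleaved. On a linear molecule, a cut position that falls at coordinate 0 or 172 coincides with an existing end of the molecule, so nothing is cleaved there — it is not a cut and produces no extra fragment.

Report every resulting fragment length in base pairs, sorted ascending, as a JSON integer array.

Per-enzyme occurrences:
  UxaVI (CCATTGC, off=4): starts [25, 34] → cuts [29, 38]
  QalV (GAGAGG, off=4): starts [0, 42, 101, 136] → cuts [4, 46, 105, 140]
  XjeIX (CATAC, off=2): starts [94, 151] → cuts [96, 153]
  OquIX (CCCTAGAG, off=6): starts [48, 85, 143] → cuts [54, 91, 149]
  EstX (GATCCAAC, off=4): starts [12, 56, 65, 77, 107] → cuts [16, 60, 69, 81, 111]

Pooled cuts: [4, 16, 29, 38, 46, 54, 60, 69, 81, 91, 96, 105, 111, 140, 149, 153]

Fragment lengths:
  [0,4): 4 bp
  [4,16): 12 bp
  [16,29): 13 bp
  [29,38): 9 bp
  [38,46): 8 bp
  [46,54): 8 bp
  [54,60): 6 bp
  [60,69): 9 bp
  [69,81): 12 bp
  [81,91): 10 bp
  [91,96): 5 bp
  [96,105): 9 bp
  [105,111): 6 bp
  [111,140): 29 bp
  [140,149): 9 bp
  [149,153): 4 bp
  [153,172): 19 bp

[4,4,5,6,6,8,8,9,9,9,9,10,12,12,13,19,29]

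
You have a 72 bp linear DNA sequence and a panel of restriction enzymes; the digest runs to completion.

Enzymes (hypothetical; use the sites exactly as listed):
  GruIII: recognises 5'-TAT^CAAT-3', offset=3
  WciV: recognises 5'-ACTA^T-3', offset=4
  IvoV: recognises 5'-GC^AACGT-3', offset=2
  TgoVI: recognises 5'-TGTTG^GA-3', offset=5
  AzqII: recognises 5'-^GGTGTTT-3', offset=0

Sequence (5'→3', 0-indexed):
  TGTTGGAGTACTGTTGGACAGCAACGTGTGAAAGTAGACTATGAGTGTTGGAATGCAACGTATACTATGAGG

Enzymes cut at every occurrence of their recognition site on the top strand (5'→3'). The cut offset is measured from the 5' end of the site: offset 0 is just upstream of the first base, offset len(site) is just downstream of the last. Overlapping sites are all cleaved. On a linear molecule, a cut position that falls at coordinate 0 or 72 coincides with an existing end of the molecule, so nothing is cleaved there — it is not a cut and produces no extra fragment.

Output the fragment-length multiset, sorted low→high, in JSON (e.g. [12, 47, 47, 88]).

Scan for sites:
  GruIII (TATCAAT, off=3): no sites
  WciV (ACTAT, off=4): starts [37, 63] → cuts [41, 67]
  IvoV (GCAACGT, off=2): starts [20, 54] → cuts [22, 56]
  TgoVI (TGTTGGA, off=5): starts [0, 11, 45] → cuts [5, 16, 50]
  AzqII (GGTGTTT, off=0): no sites

Pooled cuts: [5, 16, 22, 41, 50, 56, 67]

Fragments:
  [0,5): 5 bp
  [5,16): 11 bp
  [16,22): 6 bp
  [22,41): 19 bp
  [41,50): 9 bp
  [50,56): 6 bp
  [56,67): 11 bp
  [67,72): 5 bp

[5,5,6,6,9,11,11,19]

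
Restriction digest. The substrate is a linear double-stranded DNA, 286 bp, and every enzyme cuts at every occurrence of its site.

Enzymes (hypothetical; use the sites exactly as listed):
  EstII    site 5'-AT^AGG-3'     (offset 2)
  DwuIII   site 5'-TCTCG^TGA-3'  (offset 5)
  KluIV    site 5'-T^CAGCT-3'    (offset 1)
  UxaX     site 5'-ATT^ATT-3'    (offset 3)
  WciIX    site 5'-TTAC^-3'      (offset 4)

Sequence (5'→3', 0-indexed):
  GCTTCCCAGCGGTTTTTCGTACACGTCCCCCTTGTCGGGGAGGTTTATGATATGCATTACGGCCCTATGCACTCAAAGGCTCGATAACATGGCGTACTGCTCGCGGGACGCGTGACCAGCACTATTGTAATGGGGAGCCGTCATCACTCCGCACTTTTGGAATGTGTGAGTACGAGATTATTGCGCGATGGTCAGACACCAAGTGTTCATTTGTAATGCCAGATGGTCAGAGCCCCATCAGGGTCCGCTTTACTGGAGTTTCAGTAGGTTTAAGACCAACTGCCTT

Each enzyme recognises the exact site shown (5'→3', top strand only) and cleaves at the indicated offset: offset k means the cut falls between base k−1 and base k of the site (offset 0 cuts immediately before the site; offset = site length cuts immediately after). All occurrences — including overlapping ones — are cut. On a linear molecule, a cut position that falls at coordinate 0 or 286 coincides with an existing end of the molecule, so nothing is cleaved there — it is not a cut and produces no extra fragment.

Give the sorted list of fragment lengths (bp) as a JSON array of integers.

Per-enzyme occurrences:
  EstII (ATAGG, off=2): no sites
  DwuIII (TCTCGTGA, off=5): no sites
  KluIV (TCAGCT, off=1): no sites
  UxaX ATTATT/3: at [176] ⇒ [179]
  WciIX TTAC/4: at [56, 249] ⇒ [60, 253]

Pooled cuts: [60, 179, 253]

Fragment lengths:
  [0,60): 60 bp
  [60,179): 119 bp
  [179,253): 74 bp
  [253,286): 33 bp

[33,60,74,119]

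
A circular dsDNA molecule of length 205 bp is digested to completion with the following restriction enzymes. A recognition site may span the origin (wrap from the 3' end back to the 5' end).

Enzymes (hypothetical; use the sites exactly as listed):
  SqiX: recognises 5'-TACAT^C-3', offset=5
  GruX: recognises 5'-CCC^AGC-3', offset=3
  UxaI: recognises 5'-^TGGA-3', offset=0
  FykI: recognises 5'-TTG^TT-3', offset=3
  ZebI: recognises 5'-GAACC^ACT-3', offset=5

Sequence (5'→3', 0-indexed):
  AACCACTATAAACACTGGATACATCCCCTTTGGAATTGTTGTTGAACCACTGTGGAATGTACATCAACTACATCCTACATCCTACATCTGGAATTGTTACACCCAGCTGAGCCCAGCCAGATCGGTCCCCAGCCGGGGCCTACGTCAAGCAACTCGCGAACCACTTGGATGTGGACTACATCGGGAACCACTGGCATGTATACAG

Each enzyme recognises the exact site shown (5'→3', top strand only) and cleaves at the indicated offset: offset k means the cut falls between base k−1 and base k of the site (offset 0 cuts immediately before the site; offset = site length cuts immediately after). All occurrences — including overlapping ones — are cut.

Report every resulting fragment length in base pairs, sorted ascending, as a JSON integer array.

[1,3,3,4,6,6,7,7,7,8,8,8,8,9,9,10,10,11,12,16,20,32]

Site scan:
  SqiX TACATC/5: at [19, 59, 68, 75, 82, 176] ⇒ [24, 64, 73, 80, 87, 181]
  GruX CCCAGC/3: at [101, 111, 127] ⇒ [104, 114, 130]
  UxaI TGGA/0: at [15, 30, 52, 88, 165, 171] ⇒ [15, 30, 52, 88, 165, 171]
  FykI TTGTT/3: at [35, 38, 93] ⇒ [38, 41, 96]
  ZebI GAACCACT/5: at [43, 157, 184, 204] ⇒ [4, 48, 162, 189]

Pooled cuts: [4, 15, 24, 30, 38, 41, 48, 52, 64, 73, 80, 87, 88, 96, 104, 114, 130, 162, 165, 171, 181, 189]

Fragment lengths:
  4→15: 11 bp
  15→24: 9 bp
  24→30: 6 bp
  30→38: 8 bp
  38→41: 3 bp
  41→48: 7 bp
  48→52: 4 bp
  52→64: 12 bp
  64→73: 9 bp
  73→80: 7 bp
  80→87: 7 bp
  87→88: 1 bp
  88→96: 8 bp
  96→104: 8 bp
  104→114: 10 bp
  114→130: 16 bp
  130→162: 32 bp
  162→165: 3 bp
  165→171: 6 bp
  171→181: 10 bp
  181→189: 8 bp
  189→4 (wrap): 205-189+4 = 20 bp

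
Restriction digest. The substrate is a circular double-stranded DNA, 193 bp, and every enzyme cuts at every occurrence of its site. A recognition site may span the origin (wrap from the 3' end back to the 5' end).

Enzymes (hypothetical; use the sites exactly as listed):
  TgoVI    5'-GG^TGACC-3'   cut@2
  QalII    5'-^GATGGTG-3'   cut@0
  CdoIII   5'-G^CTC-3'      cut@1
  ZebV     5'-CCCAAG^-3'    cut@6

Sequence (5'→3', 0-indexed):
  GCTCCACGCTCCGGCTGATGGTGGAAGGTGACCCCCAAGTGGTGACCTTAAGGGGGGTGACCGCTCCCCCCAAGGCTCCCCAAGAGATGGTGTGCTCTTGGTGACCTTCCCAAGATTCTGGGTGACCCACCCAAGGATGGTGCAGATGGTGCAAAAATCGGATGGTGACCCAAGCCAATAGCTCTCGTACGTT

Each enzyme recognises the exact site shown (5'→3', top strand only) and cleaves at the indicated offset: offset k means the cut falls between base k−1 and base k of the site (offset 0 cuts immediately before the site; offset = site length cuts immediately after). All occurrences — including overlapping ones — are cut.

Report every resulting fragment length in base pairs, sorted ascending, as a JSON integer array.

[1,1,3,5,6,7,7,7,8,8,9,9,9,9,11,11,12,13,13,13,15,16]

Per-enzyme occurrences:
  TgoVI (GGTGACC, off=2): starts [26, 40, 55, 99, 120, 163] → cuts [28, 42, 57, 101, 122, 165]
  QalII (GATGGTG, off=0): starts [16, 85, 135, 144, 160] → cuts [16, 85, 135, 144, 160]
  CdoIII (GCTC, off=1): starts [0, 7, 62, 74, 93, 180] → cuts [1, 8, 63, 75, 94, 181]
  ZebV (CCCAAG, off=6): starts [33, 68, 78, 108, 129, 168] → cuts [39, 74, 84, 114, 135, 174]

Pooled cuts: [1, 8, 16, 28, 39, 42, 57, 63, 74, 75, 84, 85, 94, 101, 114, 122, 135, 144, 160, 165, 174, 181]

Fragment lengths:
  1→8: 7 bp
  8→16: 8 bp
  16→28: 12 bp
  28→39: 11 bp
  39→42: 3 bp
  42→57: 15 bp
  57→63: 6 bp
  63→74: 11 bp
  74→75: 1 bp
  75→84: 9 bp
  84→85: 1 bp
  85→94: 9 bp
  94→101: 7 bp
  101→114: 13 bp
  114→122: 8 bp
  122→135: 13 bp
  135→144: 9 bp
  144→160: 16 bp
  160→165: 5 bp
  165→174: 9 bp
  174→181: 7 bp
  181→1 (wrap): 193-181+1 = 13 bp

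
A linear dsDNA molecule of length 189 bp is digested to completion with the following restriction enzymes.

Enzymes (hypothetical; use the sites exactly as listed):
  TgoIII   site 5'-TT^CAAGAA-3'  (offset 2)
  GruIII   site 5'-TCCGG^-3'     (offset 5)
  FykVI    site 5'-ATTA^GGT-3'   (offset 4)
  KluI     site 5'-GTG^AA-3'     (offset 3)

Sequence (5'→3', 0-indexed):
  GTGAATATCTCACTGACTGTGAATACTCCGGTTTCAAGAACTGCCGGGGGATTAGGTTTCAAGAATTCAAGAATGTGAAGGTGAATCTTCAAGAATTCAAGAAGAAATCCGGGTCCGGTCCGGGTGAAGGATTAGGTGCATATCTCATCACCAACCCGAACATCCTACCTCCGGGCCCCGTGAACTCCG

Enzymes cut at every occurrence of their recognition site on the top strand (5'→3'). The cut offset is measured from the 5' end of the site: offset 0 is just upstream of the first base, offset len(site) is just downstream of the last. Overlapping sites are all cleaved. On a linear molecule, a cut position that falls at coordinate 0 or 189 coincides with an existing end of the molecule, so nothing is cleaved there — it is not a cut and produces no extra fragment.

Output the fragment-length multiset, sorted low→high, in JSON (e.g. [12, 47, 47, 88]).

[3,3,3,5,5,6,6,6,7,8,8,8,8,10,10,15,18,20,40]

Site scan:
  TgoIII TTCAAGAA/2: at [32, 57, 65, 87, 95] ⇒ [34, 59, 67, 89, 97]
  GruIII TCCGG/5: at [26, 107, 113, 118, 169] ⇒ [31, 112, 118, 123, 174]
  FykVI ATTAGGT/4: at [50, 130] ⇒ [54, 134]
  KluI GTGAA/3: at [0, 18, 74, 80, 123, 179] ⇒ [3, 21, 77, 83, 126, 182]

Pooled cuts: [3, 21, 31, 34, 54, 59, 67, 77, 83, 89, 97, 112, 118, 123, 126, 134, 174, 182]

Fragments:
  [0,3): 3 bp
  [3,21): 18 bp
  [21,31): 10 bp
  [31,34): 3 bp
  [34,54): 20 bp
  [54,59): 5 bp
  [59,67): 8 bp
  [67,77): 10 bp
  [77,83): 6 bp
  [83,89): 6 bp
  [89,97): 8 bp
  [97,112): 15 bp
  [112,118): 6 bp
  [118,123): 5 bp
  [123,126): 3 bp
  [126,134): 8 bp
  [134,174): 40 bp
  [174,182): 8 bp
  [182,189): 7 bp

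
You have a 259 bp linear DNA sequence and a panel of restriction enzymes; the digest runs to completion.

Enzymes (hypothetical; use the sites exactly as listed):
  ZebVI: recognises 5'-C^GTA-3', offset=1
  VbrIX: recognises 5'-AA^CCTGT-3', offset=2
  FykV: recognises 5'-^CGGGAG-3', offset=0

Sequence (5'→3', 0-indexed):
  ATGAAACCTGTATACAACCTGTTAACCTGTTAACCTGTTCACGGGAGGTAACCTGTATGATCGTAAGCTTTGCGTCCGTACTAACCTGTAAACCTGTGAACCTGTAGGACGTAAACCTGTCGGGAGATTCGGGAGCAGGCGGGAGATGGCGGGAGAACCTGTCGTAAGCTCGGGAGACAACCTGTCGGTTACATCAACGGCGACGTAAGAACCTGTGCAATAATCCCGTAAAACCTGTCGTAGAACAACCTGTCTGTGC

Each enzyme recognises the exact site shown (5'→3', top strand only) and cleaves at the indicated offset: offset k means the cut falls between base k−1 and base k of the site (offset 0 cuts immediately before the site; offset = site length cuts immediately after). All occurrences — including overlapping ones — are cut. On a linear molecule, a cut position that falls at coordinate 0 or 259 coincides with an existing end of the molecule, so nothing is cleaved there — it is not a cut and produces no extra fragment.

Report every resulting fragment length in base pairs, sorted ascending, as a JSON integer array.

Per-enzyme occurrences:
  ZebVI (CGTA, off=1): starts [61, 76, 109, 162, 203, 226, 238] → cuts [62, 77, 110, 163, 204, 227, 239]
  VbrIX (AACCTGT, off=2): starts [4, 15, 23, 31, 49, 82, 90, 98, 113, 155, 178, 209, 231, 246] → cuts [6, 17, 25, 33, 51, 84, 92, 100, 115, 157, 180, 211, 233, 248]
  FykV (CGGGAG, off=0): starts [41, 120, 129, 139, 149, 170] → cuts [41, 120, 129, 139, 149, 170]

Pooled cuts: [6, 17, 25, 33, 41, 51, 62, 77, 84, 92, 100, 110, 115, 120, 129, 139, 149, 157, 163, 170, 180, 204, 211, 227, 233, 239, 248]

Fragment lengths:
  [0,6): 6 bp
  [6,17): 11 bp
  [17,25): 8 bp
  [25,33): 8 bp
  [33,41): 8 bp
  [41,51): 10 bp
  [51,62): 11 bp
  [62,77): 15 bp
  [77,84): 7 bp
  [84,92): 8 bp
  [92,100): 8 bp
  [100,110): 10 bp
  [110,115): 5 bp
  [115,120): 5 bp
  [120,129): 9 bp
  [129,139): 10 bp
  [139,149): 10 bp
  [149,157): 8 bp
  [157,163): 6 bp
  [163,170): 7 bp
  [170,180): 10 bp
  [180,204): 24 bp
  [204,211): 7 bp
  [211,227): 16 bp
  [227,233): 6 bp
  [233,239): 6 bp
  [239,248): 9 bp
  [248,259): 11 bp

[5,5,6,6,6,6,7,7,7,8,8,8,8,8,8,9,9,10,10,10,10,10,11,11,11,15,16,24]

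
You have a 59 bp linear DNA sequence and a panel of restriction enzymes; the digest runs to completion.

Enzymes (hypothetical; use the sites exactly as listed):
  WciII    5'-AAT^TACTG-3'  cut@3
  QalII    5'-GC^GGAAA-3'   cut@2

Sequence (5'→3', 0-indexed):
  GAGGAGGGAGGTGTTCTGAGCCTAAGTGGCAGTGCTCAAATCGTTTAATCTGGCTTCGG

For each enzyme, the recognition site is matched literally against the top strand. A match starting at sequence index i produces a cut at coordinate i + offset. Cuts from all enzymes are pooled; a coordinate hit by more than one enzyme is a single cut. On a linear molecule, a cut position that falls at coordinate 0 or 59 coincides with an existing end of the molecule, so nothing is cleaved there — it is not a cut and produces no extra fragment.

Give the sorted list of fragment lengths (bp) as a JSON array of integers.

Per-enzyme occurrences:
  WciII (AATTACTG, off=3): no sites
  QalII (GCGGAAA, off=2): no sites

All cut coordinates (distinct, sorted): ∅

Fragments:
  no cuts → one linear fragment of 59 bp

[59]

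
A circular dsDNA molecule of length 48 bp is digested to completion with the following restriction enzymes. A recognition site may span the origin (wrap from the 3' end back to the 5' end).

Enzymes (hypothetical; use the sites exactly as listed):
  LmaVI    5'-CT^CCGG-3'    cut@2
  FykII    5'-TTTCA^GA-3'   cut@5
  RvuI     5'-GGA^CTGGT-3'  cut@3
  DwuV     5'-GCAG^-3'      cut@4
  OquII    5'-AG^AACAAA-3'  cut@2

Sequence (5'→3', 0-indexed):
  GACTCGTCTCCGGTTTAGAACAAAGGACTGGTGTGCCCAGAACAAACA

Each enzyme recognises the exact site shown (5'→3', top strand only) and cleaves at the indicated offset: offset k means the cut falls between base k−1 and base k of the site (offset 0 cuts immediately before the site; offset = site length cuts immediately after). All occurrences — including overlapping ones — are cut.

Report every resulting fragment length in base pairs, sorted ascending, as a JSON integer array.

Per-enzyme occurrences:
  LmaVI CTCCGG/2: at [7] ⇒ [9]
  FykII (TTTCAGA, off=5): no sites
  RvuI GGACTGGT/3: at [24] ⇒ [27]
  DwuV (GCAG, off=4): no sites
  OquII AGAACAAA/2: at [16, 38] ⇒ [18, 40]

All cut coordinates (distinct, sorted): [9, 18, 27, 40]

Fragment lengths:
  9→18: 9 bp
  18→27: 9 bp
  27→40: 13 bp
  40→9 (wrap): 48-40+9 = 17 bp

[9,9,13,17]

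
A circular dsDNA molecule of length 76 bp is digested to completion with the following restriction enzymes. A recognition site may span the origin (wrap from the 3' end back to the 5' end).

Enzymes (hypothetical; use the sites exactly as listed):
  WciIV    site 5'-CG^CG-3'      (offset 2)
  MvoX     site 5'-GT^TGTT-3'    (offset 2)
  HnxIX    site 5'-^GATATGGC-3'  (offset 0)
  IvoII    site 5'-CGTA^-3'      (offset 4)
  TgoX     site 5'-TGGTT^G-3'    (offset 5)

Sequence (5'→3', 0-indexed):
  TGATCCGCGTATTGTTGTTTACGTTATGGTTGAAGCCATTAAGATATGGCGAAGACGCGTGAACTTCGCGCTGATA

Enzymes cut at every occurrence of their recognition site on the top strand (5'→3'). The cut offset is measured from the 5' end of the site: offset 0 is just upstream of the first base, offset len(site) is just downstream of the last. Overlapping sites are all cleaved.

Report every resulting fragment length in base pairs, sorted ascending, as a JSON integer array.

[4,4,11,11,15,15,16]

Scan for sites:
  WciIV (CGCG, off=2): starts [5, 55, 66] → cuts [7, 57, 68]
  MvoX (GTTGTT, off=2): starts [13] → cuts [15]
  HnxIX (GATATGGC, off=0): starts [42] → cuts [42]
  IvoII (CGTA, off=4): starts [7] → cuts [11]
  TgoX (TGGTTG, off=5): starts [26] → cuts [31]

All cut coordinates (distinct, sorted): [7, 11, 15, 31, 42, 57, 68]

Fragments:
  7→11: 4 bp
  11→15: 4 bp
  15→31: 16 bp
  31→42: 11 bp
  42→57: 15 bp
  57→68: 11 bp
  68→7 (wrap): 76-68+7 = 15 bp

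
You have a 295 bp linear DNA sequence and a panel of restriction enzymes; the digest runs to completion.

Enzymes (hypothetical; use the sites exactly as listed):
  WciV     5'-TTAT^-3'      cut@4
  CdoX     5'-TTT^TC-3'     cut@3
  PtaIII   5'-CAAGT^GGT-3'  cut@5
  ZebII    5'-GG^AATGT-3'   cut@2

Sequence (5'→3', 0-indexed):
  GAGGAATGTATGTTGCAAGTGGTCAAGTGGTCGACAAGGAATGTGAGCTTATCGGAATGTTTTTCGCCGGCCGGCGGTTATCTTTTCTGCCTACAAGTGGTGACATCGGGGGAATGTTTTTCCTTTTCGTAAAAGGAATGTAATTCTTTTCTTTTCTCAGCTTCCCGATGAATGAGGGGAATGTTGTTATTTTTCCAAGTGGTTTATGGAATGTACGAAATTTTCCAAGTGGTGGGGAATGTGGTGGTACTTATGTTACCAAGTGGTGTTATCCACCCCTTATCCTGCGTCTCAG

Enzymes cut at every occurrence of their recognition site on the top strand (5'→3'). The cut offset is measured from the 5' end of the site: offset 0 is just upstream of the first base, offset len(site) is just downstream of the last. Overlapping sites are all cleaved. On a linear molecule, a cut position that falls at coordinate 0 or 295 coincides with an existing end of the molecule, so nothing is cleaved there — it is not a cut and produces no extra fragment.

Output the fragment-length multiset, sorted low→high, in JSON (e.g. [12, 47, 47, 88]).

Per-enzyme occurrences:
  WciV (TTAT, off=4): starts [48, 77, 186, 203, 250, 268, 279] → cuts [52, 81, 190, 207, 254, 272, 283]
  CdoX (TTTTC, off=3): starts [60, 82, 117, 123, 146, 151, 190, 220] → cuts [63, 85, 120, 126, 149, 154, 193, 223]
  PtaIII (CAAGTGGT, off=5): starts [15, 23, 93, 195, 225, 259] → cuts [20, 28, 98, 200, 230, 264]
  ZebII (GGAATGT, off=2): starts [2, 37, 53, 110, 134, 177, 207, 235] → cuts [4, 39, 55, 112, 136, 179, 209, 237]

Pooled cuts: [4, 20, 28, 39, 52, 55, 63, 81, 85, 98, 112, 120, 126, 136, 149, 154, 179, 190, 193, 200, 207, 209, 223, 230, 237, 254, 264, 272, 283]

Fragment lengths:
  [0,4): 4 bp
  [4,20): 16 bp
  [20,28): 8 bp
  [28,39): 11 bp
  [39,52): 13 bp
  [52,55): 3 bp
  [55,63): 8 bp
  [63,81): 18 bp
  [81,85): 4 bp
  [85,98): 13 bp
  [98,112): 14 bp
  [112,120): 8 bp
  [120,126): 6 bp
  [126,136): 10 bp
  [136,149): 13 bp
  [149,154): 5 bp
  [154,179): 25 bp
  [179,190): 11 bp
  [190,193): 3 bp
  [193,200): 7 bp
  [200,207): 7 bp
  [207,209): 2 bp
  [209,223): 14 bp
  [223,230): 7 bp
  [230,237): 7 bp
  [237,254): 17 bp
  [254,264): 10 bp
  [264,272): 8 bp
  [272,283): 11 bp
  [283,295): 12 bp

[2,3,3,4,4,5,6,7,7,7,7,8,8,8,8,10,10,11,11,11,12,13,13,13,14,14,16,17,18,25]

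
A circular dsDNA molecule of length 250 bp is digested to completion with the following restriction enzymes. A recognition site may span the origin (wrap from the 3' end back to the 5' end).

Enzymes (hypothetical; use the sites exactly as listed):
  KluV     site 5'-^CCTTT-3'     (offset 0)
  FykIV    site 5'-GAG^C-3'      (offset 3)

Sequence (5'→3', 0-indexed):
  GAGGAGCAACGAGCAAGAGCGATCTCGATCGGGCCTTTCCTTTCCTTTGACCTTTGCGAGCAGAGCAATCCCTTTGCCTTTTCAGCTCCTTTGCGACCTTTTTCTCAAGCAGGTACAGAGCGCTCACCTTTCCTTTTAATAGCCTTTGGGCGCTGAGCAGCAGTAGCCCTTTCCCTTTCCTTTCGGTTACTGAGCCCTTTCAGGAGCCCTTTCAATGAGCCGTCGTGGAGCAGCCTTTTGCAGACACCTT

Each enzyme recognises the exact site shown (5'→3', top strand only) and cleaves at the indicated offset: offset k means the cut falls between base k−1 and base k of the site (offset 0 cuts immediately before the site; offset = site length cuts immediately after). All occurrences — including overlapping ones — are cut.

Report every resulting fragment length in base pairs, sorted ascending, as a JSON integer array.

[1,1,3,5,5,5,5,5,5,6,6,6,6,7,7,9,10,10,11,11,11,11,12,14,15,16,23,24]

Scan for sites:
  KluV (CCTTT, off=0): starts [33, 38, 43, 50, 70, 76, 87, 96, 126, 131, 142, 167, 173, 178, 195, 207, 233] → cuts [33, 38, 43, 50, 70, 76, 87, 96, 126, 131, 142, 167, 173, 178, 195, 207, 233]
  FykIV (GAGC, off=3): starts [3, 10, 16, 57, 62, 117, 154, 191, 203, 216, 227] → cuts [6, 13, 19, 60, 65, 120, 157, 194, 206, 219, 230]

All cut coordinates (distinct, sorted): [6, 13, 19, 33, 38, 43, 50, 60, 65, 70, 76, 87, 96, 120, 126, 131, 142, 157, 167, 173, 178, 194, 195, 206, 207, 219, 230, 233]

Fragments:
  6→13: 7 bp
  13→19: 6 bp
  19→33: 14 bp
  33→38: 5 bp
  38→43: 5 bp
  43→50: 7 bp
  50→60: 10 bp
  60→65: 5 bp
  65→70: 5 bp
  70→76: 6 bp
  76→87: 11 bp
  87→96: 9 bp
  96→120: 24 bp
  120→126: 6 bp
  126→131: 5 bp
  131→142: 11 bp
  142→157: 15 bp
  157→167: 10 bp
  167→173: 6 bp
  173→178: 5 bp
  178→194: 16 bp
  194→195: 1 bp
  195→206: 11 bp
  206→207: 1 bp
  207→219: 12 bp
  219→230: 11 bp
  230→233: 3 bp
  233→6 (wrap): 250-233+6 = 23 bp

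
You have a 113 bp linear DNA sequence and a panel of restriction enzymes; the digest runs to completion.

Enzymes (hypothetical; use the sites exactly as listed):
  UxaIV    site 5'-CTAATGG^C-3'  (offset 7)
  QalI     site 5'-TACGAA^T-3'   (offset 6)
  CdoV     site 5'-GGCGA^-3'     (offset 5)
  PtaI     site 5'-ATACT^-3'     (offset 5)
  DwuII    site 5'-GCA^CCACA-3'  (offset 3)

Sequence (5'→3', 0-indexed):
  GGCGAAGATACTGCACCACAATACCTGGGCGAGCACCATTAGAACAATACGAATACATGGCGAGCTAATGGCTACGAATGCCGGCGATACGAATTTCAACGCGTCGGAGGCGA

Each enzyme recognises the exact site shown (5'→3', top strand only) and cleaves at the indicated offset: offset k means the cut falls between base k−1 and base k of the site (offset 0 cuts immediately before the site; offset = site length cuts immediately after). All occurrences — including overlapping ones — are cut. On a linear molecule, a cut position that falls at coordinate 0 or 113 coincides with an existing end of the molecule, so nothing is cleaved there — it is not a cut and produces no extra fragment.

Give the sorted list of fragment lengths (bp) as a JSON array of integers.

[3,5,6,7,7,8,9,10,17,20,21]

Scan for sites:
  UxaIV (CTAATGGC, off=7): starts [64] → cuts [71]
  QalI (TACGAAT, off=6): starts [47, 72, 87] → cuts [53, 78, 93]
  CdoV (GGCGA, off=5): starts [0, 27, 58, 82, 108] → cuts [5, 32, 63, 87] (position 113 is a terminus of the linear molecule — no cut)
  PtaI (ATACT, off=5): starts [7] → cuts [12]
  DwuII (GCACCACA, off=3): starts [12] → cuts [15]

Pooled cuts: [5, 12, 15, 32, 53, 63, 71, 78, 87, 93]

Fragment lengths:
  [0,5): 5 bp
  [5,12): 7 bp
  [12,15): 3 bp
  [15,32): 17 bp
  [32,53): 21 bp
  [53,63): 10 bp
  [63,71): 8 bp
  [71,78): 7 bp
  [78,87): 9 bp
  [87,93): 6 bp
  [93,113): 20 bp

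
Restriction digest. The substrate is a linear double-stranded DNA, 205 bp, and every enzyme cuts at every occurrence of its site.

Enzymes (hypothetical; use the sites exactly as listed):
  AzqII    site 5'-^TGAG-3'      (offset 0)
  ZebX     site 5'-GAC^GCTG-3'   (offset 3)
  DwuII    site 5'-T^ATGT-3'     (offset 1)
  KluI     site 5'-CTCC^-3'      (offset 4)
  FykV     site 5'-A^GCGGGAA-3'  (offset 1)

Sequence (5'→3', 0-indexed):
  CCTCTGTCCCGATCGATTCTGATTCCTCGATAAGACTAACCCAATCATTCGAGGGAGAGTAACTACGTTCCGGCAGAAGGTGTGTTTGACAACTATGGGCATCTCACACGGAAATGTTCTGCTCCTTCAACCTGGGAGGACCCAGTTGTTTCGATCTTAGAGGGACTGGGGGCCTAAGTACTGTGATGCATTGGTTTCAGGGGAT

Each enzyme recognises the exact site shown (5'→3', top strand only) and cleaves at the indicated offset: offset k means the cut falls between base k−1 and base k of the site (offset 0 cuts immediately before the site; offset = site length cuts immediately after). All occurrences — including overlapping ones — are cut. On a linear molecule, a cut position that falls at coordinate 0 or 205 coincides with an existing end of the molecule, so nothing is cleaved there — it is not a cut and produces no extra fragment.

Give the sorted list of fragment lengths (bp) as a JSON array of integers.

Scan for sites:
  AzqII (TGAG, off=0): no sites
  ZebX (GACGCTG, off=3): no sites
  DwuII (TATGT, off=1): no sites
  KluI (CTCC, off=4): starts [121] → cuts [125]
  FykV (AGCGGGAA, off=1): no sites

All cut coordinates (distinct, sorted): [125]

Fragments:
  [0,125): 125 bp
  [125,205): 80 bp

[80,125]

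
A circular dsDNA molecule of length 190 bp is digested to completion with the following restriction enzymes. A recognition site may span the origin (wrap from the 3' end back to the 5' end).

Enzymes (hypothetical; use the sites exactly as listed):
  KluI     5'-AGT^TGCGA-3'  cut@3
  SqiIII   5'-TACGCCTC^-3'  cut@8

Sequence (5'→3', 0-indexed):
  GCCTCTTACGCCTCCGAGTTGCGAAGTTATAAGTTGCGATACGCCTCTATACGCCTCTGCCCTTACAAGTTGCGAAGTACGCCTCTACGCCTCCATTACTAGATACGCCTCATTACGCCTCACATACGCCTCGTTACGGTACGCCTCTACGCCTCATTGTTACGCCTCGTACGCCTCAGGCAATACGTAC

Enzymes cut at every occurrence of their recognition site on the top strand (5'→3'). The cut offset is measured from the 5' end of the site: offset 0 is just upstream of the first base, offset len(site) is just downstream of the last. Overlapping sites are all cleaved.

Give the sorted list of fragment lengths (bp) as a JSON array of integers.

[5,8,8,9,9,10,10,11,13,13,13,15,15,15,18,18]

Per-enzyme occurrences:
  KluI (AGTTGCGA, off=3): starts [16, 31, 67] → cuts [19, 34, 70]
  SqiIII (TACGCCTC, off=8): starts [6, 39, 49, 77, 85, 103, 113, 124, 139, 147, 160, 169, 187] → cuts [5, 14, 47, 57, 85, 93, 111, 121, 132, 147, 155, 168, 177]

All cut coordinates (distinct, sorted): [5, 14, 19, 34, 47, 57, 70, 85, 93, 111, 121, 132, 147, 155, 168, 177]

Fragments:
  5→14: 9 bp
  14→19: 5 bp
  19→34: 15 bp
  34→47: 13 bp
  47→57: 10 bp
  57→70: 13 bp
  70→85: 15 bp
  85→93: 8 bp
  93→111: 18 bp
  111→121: 10 bp
  121→132: 11 bp
  132→147: 15 bp
  147→155: 8 bp
  155→168: 13 bp
  168→177: 9 bp
  177→5 (wrap): 190-177+5 = 18 bp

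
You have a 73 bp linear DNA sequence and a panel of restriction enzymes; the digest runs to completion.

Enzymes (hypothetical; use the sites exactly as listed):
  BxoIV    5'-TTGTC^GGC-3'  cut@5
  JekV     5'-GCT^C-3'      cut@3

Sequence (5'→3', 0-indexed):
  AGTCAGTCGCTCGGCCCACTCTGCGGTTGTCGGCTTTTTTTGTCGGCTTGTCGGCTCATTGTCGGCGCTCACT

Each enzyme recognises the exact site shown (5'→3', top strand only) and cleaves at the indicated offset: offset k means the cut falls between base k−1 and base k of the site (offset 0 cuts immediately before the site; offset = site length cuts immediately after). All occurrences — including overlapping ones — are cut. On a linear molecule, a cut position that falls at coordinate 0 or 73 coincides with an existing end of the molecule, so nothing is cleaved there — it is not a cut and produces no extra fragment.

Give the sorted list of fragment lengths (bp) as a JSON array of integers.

[4,4,6,7,8,11,13,20]

Site scan:
  BxoIV TTGTCGGC/5: at [26, 39, 47, 58] ⇒ [31, 44, 52, 63]
  JekV GCTC/3: at [8, 53, 66] ⇒ [11, 56, 69]

Pooled cuts: [11, 31, 44, 52, 56, 63, 69]

Fragments:
  [0,11): 11 bp
  [11,31): 20 bp
  [31,44): 13 bp
  [44,52): 8 bp
  [52,56): 4 bp
  [56,63): 7 bp
  [63,69): 6 bp
  [69,73): 4 bp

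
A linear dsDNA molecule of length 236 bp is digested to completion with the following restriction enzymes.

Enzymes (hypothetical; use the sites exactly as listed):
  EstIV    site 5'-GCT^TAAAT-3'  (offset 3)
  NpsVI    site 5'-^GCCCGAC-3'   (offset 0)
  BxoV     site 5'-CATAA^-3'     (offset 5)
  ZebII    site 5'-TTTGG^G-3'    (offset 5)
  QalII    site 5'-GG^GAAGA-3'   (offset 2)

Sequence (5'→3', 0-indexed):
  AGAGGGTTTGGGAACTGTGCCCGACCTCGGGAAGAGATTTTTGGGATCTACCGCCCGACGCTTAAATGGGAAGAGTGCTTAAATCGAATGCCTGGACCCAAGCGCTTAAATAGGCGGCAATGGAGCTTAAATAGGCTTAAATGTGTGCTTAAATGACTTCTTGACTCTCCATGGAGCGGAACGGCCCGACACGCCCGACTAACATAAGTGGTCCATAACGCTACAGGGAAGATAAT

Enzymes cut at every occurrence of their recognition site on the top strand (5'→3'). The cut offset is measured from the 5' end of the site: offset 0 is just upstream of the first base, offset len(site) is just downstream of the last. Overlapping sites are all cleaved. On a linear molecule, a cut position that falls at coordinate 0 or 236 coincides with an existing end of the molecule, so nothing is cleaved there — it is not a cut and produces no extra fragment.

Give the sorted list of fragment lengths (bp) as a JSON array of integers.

[7,7,8,9,9,9,10,10,10,11,11,12,12,14,15,21,27,34]

Scan for sites:
  EstIV (GCTTAAAT, off=3): starts [59, 76, 103, 124, 134, 146] → cuts [62, 79, 106, 127, 137, 149]
  NpsVI (GCCCGAC, off=0): starts [18, 52, 183, 192] → cuts [18, 52, 183, 192]
  BxoV (CATAA, off=5): starts [202, 213] → cuts [207, 218]
  ZebII (TTTGGG, off=5): starts [6, 39] → cuts [11, 44]
  QalII (GGGAAGA, off=2): starts [28, 67, 225] → cuts [30, 69, 227]

All cut coordinates (distinct, sorted): [11, 18, 30, 44, 52, 62, 69, 79, 106, 127, 137, 149, 183, 192, 207, 218, 227]

Fragment lengths:
  [0,11): 11 bp
  [11,18): 7 bp
  [18,30): 12 bp
  [30,44): 14 bp
  [44,52): 8 bp
  [52,62): 10 bp
  [62,69): 7 bp
  [69,79): 10 bp
  [79,106): 27 bp
  [106,127): 21 bp
  [127,137): 10 bp
  [137,149): 12 bp
  [149,183): 34 bp
  [183,192): 9 bp
  [192,207): 15 bp
  [207,218): 11 bp
  [218,227): 9 bp
  [227,236): 9 bp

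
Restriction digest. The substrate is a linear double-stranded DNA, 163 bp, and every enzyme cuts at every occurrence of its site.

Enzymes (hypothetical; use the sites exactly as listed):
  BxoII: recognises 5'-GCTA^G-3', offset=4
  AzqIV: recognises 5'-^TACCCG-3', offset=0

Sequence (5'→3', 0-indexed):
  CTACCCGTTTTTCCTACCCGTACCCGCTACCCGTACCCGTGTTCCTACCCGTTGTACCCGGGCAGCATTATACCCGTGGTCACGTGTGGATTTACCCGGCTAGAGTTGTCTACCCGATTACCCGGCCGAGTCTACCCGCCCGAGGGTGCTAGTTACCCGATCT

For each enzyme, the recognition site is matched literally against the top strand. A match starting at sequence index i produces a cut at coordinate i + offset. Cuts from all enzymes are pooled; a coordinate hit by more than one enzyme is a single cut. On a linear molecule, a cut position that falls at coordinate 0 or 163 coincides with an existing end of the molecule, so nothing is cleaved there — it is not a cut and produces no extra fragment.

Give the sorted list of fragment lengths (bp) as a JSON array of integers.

Scan for sites:
  BxoII (GCTAG, off=4): starts [98, 147] → cuts [102, 151]
  AzqIV (TACCCG, off=0): starts [1, 14, 20, 27, 33, 45, 54, 70, 92, 110, 118, 132, 153] → cuts [1, 14, 20, 27, 33, 45, 54, 70, 92, 110, 118, 132, 153]

All cut coordinates (distinct, sorted): [1, 14, 20, 27, 33, 45, 54, 70, 92, 102, 110, 118, 132, 151, 153]

Fragments:
  [0,1): 1 bp
  [1,14): 13 bp
  [14,20): 6 bp
  [20,27): 7 bp
  [27,33): 6 bp
  [33,45): 12 bp
  [45,54): 9 bp
  [54,70): 16 bp
  [70,92): 22 bp
  [92,102): 10 bp
  [102,110): 8 bp
  [110,118): 8 bp
  [118,132): 14 bp
  [132,151): 19 bp
  [151,153): 2 bp
  [153,163): 10 bp

[1,2,6,6,7,8,8,9,10,10,12,13,14,16,19,22]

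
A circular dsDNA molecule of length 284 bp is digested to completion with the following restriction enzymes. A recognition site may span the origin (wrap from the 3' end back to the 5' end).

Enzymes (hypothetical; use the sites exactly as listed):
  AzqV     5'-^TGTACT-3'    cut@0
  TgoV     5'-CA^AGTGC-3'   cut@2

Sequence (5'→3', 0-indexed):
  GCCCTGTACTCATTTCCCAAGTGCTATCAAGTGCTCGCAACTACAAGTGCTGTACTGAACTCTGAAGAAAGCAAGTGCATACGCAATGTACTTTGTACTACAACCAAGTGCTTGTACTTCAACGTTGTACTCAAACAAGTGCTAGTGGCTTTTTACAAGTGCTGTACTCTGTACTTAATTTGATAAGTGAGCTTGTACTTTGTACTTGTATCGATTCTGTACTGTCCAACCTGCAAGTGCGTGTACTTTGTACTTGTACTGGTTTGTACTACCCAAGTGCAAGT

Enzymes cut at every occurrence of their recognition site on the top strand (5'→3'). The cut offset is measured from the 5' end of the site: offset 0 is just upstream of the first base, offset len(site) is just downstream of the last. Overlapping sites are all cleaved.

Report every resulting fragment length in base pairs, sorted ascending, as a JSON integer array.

Per-enzyme occurrences:
  AzqV TGTACT/0: at [4, 50, 86, 93, 112, 125, 162, 169, 193, 200, 217, 241, 248, 254, 264] ⇒ [4, 50, 86, 93, 112, 125, 162, 169, 193, 200, 217, 241, 248, 254, 264]
  TgoV CAAGTGC/2: at [17, 27, 43, 71, 104, 135, 155, 233, 273, 279] ⇒ [19, 29, 45, 73, 106, 137, 157, 235, 275, 281]

Pooled cuts: [4, 19, 29, 45, 50, 73, 86, 93, 106, 112, 125, 137, 157, 162, 169, 193, 200, 217, 235, 241, 248, 254, 264, 275, 281]

Fragments:
  4→19: 15 bp
  19→29: 10 bp
  29→45: 16 bp
  45→50: 5 bp
  50→73: 23 bp
  73→86: 13 bp
  86→93: 7 bp
  93→106: 13 bp
  106→112: 6 bp
  112→125: 13 bp
  125→137: 12 bp
  137→157: 20 bp
  157→162: 5 bp
  162→169: 7 bp
  169→193: 24 bp
  193→200: 7 bp
  200→217: 17 bp
  217→235: 18 bp
  235→241: 6 bp
  241→248: 7 bp
  248→254: 6 bp
  254→264: 10 bp
  264→275: 11 bp
  275→281: 6 bp
  281→4 (wrap): 284-281+4 = 7 bp

[5,5,6,6,6,6,7,7,7,7,7,10,10,11,12,13,13,13,15,16,17,18,20,23,24]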